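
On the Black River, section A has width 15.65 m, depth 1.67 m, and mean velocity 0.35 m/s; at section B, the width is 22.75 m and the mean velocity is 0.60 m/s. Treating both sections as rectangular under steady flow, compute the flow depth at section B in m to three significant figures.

0.670 m

Q = A₁V₁ = (15.65×1.67) × 0.35 = 9.147 m³/s
d₂ = Q/(b₂ V₂) = 9.147/(22.75×0.60) = 0.6701 m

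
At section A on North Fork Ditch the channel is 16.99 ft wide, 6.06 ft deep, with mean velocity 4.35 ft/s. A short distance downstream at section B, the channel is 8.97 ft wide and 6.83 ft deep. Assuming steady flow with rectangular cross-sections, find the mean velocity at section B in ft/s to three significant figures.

7.31 ft/s

Q = A₁V₁ = (16.99×6.06) × 4.35 = 447.9 ft³/s
A₂ = 8.97 × 6.83 = 61.27 ft²
V₂ = Q/A₂ = 447.9/61.27 = 7.310 ft/s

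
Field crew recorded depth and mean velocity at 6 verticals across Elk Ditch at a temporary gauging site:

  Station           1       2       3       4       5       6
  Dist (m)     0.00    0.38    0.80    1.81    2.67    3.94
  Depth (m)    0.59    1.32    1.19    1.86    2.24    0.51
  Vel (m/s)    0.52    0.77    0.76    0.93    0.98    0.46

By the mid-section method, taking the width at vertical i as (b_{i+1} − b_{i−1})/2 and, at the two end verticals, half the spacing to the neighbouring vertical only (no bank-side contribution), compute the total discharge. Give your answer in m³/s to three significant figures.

5.22 m³/s

w_1 = (0.38 − 0.00)/2 = 0.19 m; q_1 = 0.52 × 0.59 × 0.19 = 0.05829 m³/s
w_2 = (0.80 − 0.00)/2 = 0.4 m; q_2 = 0.77 × 1.32 × 0.4 = 0.4066 m³/s
w_3 = (1.81 − 0.38)/2 = 0.715 m; q_3 = 0.76 × 1.19 × 0.715 = 0.6466 m³/s
w_4 = (2.67 − 0.80)/2 = 0.935 m; q_4 = 0.93 × 1.86 × 0.935 = 1.617 m³/s
w_5 = (3.94 − 1.81)/2 = 1.065 m; q_5 = 0.98 × 2.24 × 1.065 = 2.338 m³/s
w_6 = (3.94 − 2.67)/2 = 0.635 m; q_6 = 0.46 × 0.51 × 0.635 = 0.1490 m³/s
Q = Σ qᵢ = 5.216 m³/s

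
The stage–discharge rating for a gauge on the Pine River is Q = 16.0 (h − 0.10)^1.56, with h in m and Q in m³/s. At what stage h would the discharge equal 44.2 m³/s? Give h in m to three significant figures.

h − h₀ = (Q/C)^(1/b) = (44.2/16.0)^(1/1.56) = 1.918 m
h = 0.10 + 1.918 = 2.018 m

2.02 m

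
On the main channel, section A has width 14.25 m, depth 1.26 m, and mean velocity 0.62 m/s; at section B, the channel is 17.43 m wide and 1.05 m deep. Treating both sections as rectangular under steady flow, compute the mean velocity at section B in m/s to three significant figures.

Q = A₁V₁ = (14.25×1.26) × 0.62 = 11.13 m³/s
A₂ = 17.43 × 1.05 = 18.30 m²
V₂ = Q/A₂ = 11.13/18.30 = 0.6083 m/s

0.608 m/s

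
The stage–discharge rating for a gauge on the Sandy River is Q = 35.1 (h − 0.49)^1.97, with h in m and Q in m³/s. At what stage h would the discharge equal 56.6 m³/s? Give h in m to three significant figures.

h − h₀ = (Q/C)^(1/b) = (56.6/35.1)^(1/1.97) = 1.274 m
h = 0.49 + 1.274 = 1.764 m

1.76 m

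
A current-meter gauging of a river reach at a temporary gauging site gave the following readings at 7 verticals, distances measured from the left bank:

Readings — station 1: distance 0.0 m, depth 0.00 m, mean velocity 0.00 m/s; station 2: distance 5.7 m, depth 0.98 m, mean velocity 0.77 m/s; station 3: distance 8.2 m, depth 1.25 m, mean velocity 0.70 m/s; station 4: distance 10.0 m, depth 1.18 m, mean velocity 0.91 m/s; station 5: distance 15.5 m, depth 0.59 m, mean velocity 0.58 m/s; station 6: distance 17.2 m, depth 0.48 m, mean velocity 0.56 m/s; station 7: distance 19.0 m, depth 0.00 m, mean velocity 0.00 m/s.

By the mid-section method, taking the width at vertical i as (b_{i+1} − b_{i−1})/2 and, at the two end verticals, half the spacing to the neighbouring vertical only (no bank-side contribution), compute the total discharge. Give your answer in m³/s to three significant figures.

w_2 = (8.2 − 0.0)/2 = 4.1 m; q_2 = 0.77 × 0.98 × 4.1 = 3.094 m³/s
w_3 = (10.0 − 5.7)/2 = 2.15 m; q_3 = 0.70 × 1.25 × 2.15 = 1.881 m³/s
w_4 = (15.5 − 8.2)/2 = 3.65 m; q_4 = 0.91 × 1.18 × 3.65 = 3.919 m³/s
w_5 = (17.2 − 10.0)/2 = 3.6 m; q_5 = 0.58 × 0.59 × 3.6 = 1.232 m³/s
w_6 = (19.0 − 15.5)/2 = 1.75 m; q_6 = 0.56 × 0.48 × 1.75 = 0.4704 m³/s
Stations 1, 7 contribute zero (depth or velocity is 0).
Q = Σ qᵢ = 10.60 m³/s

10.6 m³/s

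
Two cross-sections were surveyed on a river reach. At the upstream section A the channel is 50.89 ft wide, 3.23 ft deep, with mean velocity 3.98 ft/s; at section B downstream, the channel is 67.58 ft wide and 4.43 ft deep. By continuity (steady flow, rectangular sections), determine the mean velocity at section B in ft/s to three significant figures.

2.19 ft/s

Q = A₁V₁ = (50.89×3.23) × 3.98 = 654.2 ft³/s
A₂ = 67.58 × 4.43 = 299.4 ft²
V₂ = Q/A₂ = 654.2/299.4 = 2.185 ft/s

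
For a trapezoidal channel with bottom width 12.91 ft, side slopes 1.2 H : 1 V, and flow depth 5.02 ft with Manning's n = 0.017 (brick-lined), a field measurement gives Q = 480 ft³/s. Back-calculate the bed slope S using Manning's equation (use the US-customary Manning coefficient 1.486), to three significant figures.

0.000673

A = (b + z·y)·y = (12.91 + 1.2×5.02)×5.02 = 95.05 ft²
P = b + 2y√(1+z²) = 12.91 + 2×5.02×√(1+1.2²) = 28.59 ft
R = A/P = 95.05/28.59 = 3.324 ft
S = (Q·n / (1.486·A·R^(2/3)))² = (480×0.017 / (1.486×95.05×2.227))² = 0.0006728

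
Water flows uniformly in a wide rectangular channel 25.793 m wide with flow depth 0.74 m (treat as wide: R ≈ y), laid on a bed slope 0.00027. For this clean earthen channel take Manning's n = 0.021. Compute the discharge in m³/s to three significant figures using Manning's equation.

12.2 m³/s

A = b·y = 25.793 × 0.74 = 19.09 m²
Wide channel: R ≈ y = 0.74 m
Q = (1/n)·A·R^(2/3)·S^(1/2) = (1/0.021) × 19.09 × 0.7400^(2/3) × 0.00027^(1/2) = 12.22 m³/s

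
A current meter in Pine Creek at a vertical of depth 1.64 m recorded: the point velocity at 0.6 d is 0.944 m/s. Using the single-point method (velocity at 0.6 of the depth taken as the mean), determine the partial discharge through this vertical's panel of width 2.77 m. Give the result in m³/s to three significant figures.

v̄ = v₀.₆ = 0.944 m/s
q = v̄ × d × w = 0.9440 × 1.64 × 2.77 = 4.288 m³/s

4.29 m³/s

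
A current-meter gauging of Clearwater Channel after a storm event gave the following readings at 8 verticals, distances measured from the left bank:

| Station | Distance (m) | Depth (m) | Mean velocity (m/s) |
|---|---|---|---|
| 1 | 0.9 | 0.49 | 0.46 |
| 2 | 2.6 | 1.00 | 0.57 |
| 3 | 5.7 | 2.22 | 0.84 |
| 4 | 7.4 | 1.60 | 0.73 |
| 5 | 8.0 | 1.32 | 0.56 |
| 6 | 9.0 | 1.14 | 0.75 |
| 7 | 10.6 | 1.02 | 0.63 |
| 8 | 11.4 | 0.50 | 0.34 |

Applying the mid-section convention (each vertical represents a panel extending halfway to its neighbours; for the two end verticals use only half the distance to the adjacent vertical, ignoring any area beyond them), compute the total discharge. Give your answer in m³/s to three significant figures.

9.92 m³/s

w_1 = (2.6 − 0.9)/2 = 0.85 m; q_1 = 0.46 × 0.49 × 0.85 = 0.1916 m³/s
w_2 = (5.7 − 0.9)/2 = 2.4 m; q_2 = 0.57 × 1.00 × 2.4 = 1.368 m³/s
w_3 = (7.4 − 2.6)/2 = 2.4 m; q_3 = 0.84 × 2.22 × 2.4 = 4.476 m³/s
w_4 = (8.0 − 5.7)/2 = 1.15 m; q_4 = 0.73 × 1.60 × 1.15 = 1.343 m³/s
w_5 = (9.0 − 7.4)/2 = 0.8 m; q_5 = 0.56 × 1.32 × 0.8 = 0.5914 m³/s
w_6 = (10.6 − 8.0)/2 = 1.3 m; q_6 = 0.75 × 1.14 × 1.3 = 1.112 m³/s
w_7 = (11.4 − 9.0)/2 = 1.2 m; q_7 = 0.63 × 1.02 × 1.2 = 0.7711 m³/s
w_8 = (11.4 − 10.6)/2 = 0.4 m; q_8 = 0.34 × 0.50 × 0.4 = 0.06800 m³/s
Q = Σ qᵢ = 9.920 m³/s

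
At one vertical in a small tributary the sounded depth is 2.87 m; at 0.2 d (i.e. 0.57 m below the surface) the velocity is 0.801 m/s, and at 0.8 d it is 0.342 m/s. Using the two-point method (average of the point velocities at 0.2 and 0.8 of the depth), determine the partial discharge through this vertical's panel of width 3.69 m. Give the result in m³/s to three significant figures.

6.05 m³/s

v̄ = (0.801 + 0.342) / 2 = 0.5715 m/s
q = v̄ × d × w = 0.5715 × 2.87 × 3.69 = 6.052 m³/s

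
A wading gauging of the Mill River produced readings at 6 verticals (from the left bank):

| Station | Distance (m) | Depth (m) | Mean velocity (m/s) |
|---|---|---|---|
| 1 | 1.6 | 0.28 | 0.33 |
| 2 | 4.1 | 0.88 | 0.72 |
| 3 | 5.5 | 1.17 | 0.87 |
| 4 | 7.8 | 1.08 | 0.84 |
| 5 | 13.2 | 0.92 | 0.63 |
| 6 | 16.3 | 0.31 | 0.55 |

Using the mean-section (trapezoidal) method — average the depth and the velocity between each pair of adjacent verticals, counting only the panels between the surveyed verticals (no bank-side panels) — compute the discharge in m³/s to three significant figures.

9.21 m³/s

Panel 1-2: Δb = 2.5 m, d̄ = (0.28+0.88)/2 = 0.58, v̄ = (0.33+0.72)/2 = 0.525 → q = 2.5×0.58×0.525 = 0.7613 m³/s
Panel 2-3: Δb = 1.4 m, d̄ = (0.88+1.17)/2 = 1.025, v̄ = (0.72+0.87)/2 = 0.795 → q = 1.4×1.025×0.795 = 1.141 m³/s
Panel 3-4: Δb = 2.3 m, d̄ = (1.17+1.08)/2 = 1.125, v̄ = (0.87+0.84)/2 = 0.855 → q = 2.3×1.125×0.855 = 2.212 m³/s
Panel 4-5: Δb = 5.4 m, d̄ = (1.08+0.92)/2 = 1, v̄ = (0.84+0.63)/2 = 0.735 → q = 5.4×1×0.735 = 3.969 m³/s
Panel 5-6: Δb = 3.1 m, d̄ = (0.92+0.31)/2 = 0.615, v̄ = (0.63+0.55)/2 = 0.59 → q = 3.1×0.615×0.59 = 1.125 m³/s
Q = Σ q = 9.208 m³/s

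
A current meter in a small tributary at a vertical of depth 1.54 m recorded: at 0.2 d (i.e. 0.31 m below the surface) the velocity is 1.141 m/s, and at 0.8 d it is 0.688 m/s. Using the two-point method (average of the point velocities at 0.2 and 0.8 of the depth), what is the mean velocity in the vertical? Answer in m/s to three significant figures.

v̄ = (1.141 + 0.688) / 2 = 0.9145 m/s

0.915 m/s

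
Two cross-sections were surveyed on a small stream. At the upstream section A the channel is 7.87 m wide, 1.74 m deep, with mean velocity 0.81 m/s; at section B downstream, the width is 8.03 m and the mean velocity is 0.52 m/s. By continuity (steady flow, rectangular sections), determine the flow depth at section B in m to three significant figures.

2.66 m

Q = A₁V₁ = (7.87×1.74) × 0.81 = 11.09 m³/s
d₂ = Q/(b₂ V₂) = 11.09/(8.03×0.52) = 2.656 m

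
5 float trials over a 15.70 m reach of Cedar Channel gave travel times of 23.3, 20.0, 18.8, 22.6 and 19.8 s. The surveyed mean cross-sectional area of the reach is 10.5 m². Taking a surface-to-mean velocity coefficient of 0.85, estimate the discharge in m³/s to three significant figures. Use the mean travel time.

6.70 m³/s

t̄ = (23.3 + 20.0 + 18.8 + 22.6 + 19.8) / 5 = 20.9 s
v_surface = L / t̄ = 15.70 / 20.9 = 0.7512 m/s
v_mean = 0.85 × 0.7512 = 0.6385 m/s
Q = A × v_mean = 10.5 × 0.6385 = 6.704 m³/s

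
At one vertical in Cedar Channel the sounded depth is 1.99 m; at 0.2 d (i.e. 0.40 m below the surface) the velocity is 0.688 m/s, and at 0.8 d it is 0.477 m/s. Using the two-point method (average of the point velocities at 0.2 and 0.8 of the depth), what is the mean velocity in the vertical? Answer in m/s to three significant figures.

v̄ = (0.688 + 0.477) / 2 = 0.5825 m/s

0.583 m/s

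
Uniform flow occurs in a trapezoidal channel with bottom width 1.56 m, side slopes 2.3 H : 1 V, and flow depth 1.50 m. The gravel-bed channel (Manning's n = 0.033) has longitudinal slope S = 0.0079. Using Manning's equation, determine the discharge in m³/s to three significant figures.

17.8 m³/s

A = (b + z·y)·y = (1.56 + 2.3×1.50)×1.50 = 7.515 m²
P = b + 2y√(1+z²) = 1.56 + 2×1.50×√(1+2.3²) = 9.084 m
R = A/P = 7.515/9.084 = 0.8273 m
Q = (1/n)·A·R^(2/3)·S^(1/2) = (1/0.033) × 7.515 × 0.8273^(2/3) × 0.0079^(1/2) = 17.84 m³/s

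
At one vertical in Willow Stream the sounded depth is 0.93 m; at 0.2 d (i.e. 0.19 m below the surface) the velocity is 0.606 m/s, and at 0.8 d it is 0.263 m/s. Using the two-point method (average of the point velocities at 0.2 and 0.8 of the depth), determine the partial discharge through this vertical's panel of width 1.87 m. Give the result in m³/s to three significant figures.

0.756 m³/s

v̄ = (0.606 + 0.263) / 2 = 0.4345 m/s
q = v̄ × d × w = 0.4345 × 0.93 × 1.87 = 0.7556 m³/s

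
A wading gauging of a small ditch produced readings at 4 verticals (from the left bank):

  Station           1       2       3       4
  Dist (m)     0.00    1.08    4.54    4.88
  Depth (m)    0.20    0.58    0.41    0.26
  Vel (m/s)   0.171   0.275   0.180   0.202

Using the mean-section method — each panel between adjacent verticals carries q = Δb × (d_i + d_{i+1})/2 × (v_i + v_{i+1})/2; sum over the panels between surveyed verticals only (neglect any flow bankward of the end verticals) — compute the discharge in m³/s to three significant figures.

Panel 1-2: Δb = 1.08 m, d̄ = (0.20+0.58)/2 = 0.39, v̄ = (0.171+0.275)/2 = 0.223 → q = 1.08×0.39×0.223 = 0.09393 m³/s
Panel 2-3: Δb = 3.46 m, d̄ = (0.58+0.41)/2 = 0.495, v̄ = (0.275+0.180)/2 = 0.2275 → q = 3.46×0.495×0.2275 = 0.3896 m³/s
Panel 3-4: Δb = 0.34 m, d̄ = (0.41+0.26)/2 = 0.335, v̄ = (0.180+0.202)/2 = 0.191 → q = 0.34×0.335×0.191 = 0.02175 m³/s
Q = Σ q = 0.5053 m³/s

0.505 m³/s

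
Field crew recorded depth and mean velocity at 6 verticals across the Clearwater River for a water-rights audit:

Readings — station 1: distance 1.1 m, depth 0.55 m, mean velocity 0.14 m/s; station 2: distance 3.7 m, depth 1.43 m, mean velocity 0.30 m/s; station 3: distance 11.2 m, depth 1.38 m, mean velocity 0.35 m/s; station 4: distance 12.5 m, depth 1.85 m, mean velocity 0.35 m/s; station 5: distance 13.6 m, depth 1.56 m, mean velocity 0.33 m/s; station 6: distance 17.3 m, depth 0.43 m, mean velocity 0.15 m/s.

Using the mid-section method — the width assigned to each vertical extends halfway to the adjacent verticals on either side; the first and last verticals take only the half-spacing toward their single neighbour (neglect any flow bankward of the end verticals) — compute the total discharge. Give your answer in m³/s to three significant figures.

6.52 m³/s

w_1 = (3.7 − 1.1)/2 = 1.3 m; q_1 = 0.14 × 0.55 × 1.3 = 0.1001 m³/s
w_2 = (11.2 − 1.1)/2 = 5.05 m; q_2 = 0.30 × 1.43 × 5.05 = 2.166 m³/s
w_3 = (12.5 − 3.7)/2 = 4.4 m; q_3 = 0.35 × 1.38 × 4.4 = 2.125 m³/s
w_4 = (13.6 − 11.2)/2 = 1.2 m; q_4 = 0.35 × 1.85 × 1.2 = 0.7770 m³/s
w_5 = (17.3 − 12.5)/2 = 2.4 m; q_5 = 0.33 × 1.56 × 2.4 = 1.236 m³/s
w_6 = (17.3 − 13.6)/2 = 1.85 m; q_6 = 0.15 × 0.43 × 1.85 = 0.1193 m³/s
Q = Σ qᵢ = 6.524 m³/s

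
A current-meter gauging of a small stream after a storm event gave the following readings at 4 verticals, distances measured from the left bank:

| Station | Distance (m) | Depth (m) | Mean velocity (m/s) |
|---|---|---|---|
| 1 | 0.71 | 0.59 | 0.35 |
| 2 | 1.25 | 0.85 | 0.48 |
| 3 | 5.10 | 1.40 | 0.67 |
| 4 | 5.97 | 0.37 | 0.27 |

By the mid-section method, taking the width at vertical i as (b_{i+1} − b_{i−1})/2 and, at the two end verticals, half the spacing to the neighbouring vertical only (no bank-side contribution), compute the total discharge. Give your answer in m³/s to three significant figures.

3.21 m³/s

w_1 = (1.25 − 0.71)/2 = 0.27 m; q_1 = 0.35 × 0.59 × 0.27 = 0.05576 m³/s
w_2 = (5.10 − 0.71)/2 = 2.195 m; q_2 = 0.48 × 0.85 × 2.195 = 0.8956 m³/s
w_3 = (5.97 − 1.25)/2 = 2.36 m; q_3 = 0.67 × 1.40 × 2.36 = 2.214 m³/s
w_4 = (5.97 − 5.10)/2 = 0.435 m; q_4 = 0.27 × 0.37 × 0.435 = 0.04346 m³/s
Q = Σ qᵢ = 3.208 m³/s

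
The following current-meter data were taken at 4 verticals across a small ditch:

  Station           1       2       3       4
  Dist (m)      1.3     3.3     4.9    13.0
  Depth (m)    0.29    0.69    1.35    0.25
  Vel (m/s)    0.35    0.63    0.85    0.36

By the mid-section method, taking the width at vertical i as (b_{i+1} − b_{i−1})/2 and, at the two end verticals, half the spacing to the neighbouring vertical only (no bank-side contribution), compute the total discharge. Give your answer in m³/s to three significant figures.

6.81 m³/s

w_1 = (3.3 − 1.3)/2 = 1 m; q_1 = 0.35 × 0.29 × 1 = 0.1015 m³/s
w_2 = (4.9 − 1.3)/2 = 1.8 m; q_2 = 0.63 × 0.69 × 1.8 = 0.7825 m³/s
w_3 = (13.0 − 3.3)/2 = 4.85 m; q_3 = 0.85 × 1.35 × 4.85 = 5.565 m³/s
w_4 = (13.0 − 4.9)/2 = 4.05 m; q_4 = 0.36 × 0.25 × 4.05 = 0.3645 m³/s
Q = Σ qᵢ = 6.814 m³/s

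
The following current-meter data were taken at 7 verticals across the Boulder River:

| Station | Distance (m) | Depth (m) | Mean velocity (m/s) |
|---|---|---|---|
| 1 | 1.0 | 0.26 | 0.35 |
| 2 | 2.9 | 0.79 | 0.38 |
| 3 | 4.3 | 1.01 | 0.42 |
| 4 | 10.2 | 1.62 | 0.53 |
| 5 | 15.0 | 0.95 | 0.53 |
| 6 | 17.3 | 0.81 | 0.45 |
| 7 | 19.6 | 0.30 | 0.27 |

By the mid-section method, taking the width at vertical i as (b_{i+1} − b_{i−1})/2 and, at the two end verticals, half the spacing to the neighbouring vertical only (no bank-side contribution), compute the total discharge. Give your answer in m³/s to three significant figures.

w_1 = (2.9 − 1.0)/2 = 0.95 m; q_1 = 0.35 × 0.26 × 0.95 = 0.08645 m³/s
w_2 = (4.3 − 1.0)/2 = 1.65 m; q_2 = 0.38 × 0.79 × 1.65 = 0.4953 m³/s
w_3 = (10.2 − 2.9)/2 = 3.65 m; q_3 = 0.42 × 1.01 × 3.65 = 1.548 m³/s
w_4 = (15.0 − 4.3)/2 = 5.35 m; q_4 = 0.53 × 1.62 × 5.35 = 4.594 m³/s
w_5 = (17.3 − 10.2)/2 = 3.55 m; q_5 = 0.53 × 0.95 × 3.55 = 1.787 m³/s
w_6 = (19.6 − 15.0)/2 = 2.3 m; q_6 = 0.45 × 0.81 × 2.3 = 0.8384 m³/s
w_7 = (19.6 − 17.3)/2 = 1.15 m; q_7 = 0.27 × 0.30 × 1.15 = 0.09315 m³/s
Q = Σ qᵢ = 9.443 m³/s

9.44 m³/s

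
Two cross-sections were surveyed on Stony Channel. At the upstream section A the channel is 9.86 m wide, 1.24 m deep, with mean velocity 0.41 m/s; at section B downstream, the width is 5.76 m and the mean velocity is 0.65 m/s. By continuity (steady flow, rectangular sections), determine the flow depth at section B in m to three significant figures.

1.34 m

Q = A₁V₁ = (9.86×1.24) × 0.41 = 5.013 m³/s
d₂ = Q/(b₂ V₂) = 5.013/(5.76×0.65) = 1.339 m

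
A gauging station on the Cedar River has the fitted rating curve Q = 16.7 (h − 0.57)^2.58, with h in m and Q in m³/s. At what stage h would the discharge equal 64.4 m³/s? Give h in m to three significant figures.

h − h₀ = (Q/C)^(1/b) = (64.4/16.7)^(1/2.58) = 1.687 m
h = 0.57 + 1.687 = 2.257 m

2.26 m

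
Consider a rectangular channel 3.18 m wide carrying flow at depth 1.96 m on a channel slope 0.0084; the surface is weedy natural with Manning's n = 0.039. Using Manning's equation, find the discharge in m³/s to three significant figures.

13.4 m³/s

A = b·y = 3.18 × 1.96 = 6.233 m²
P = b + 2y = 3.18 + 2×1.96 = 7.100 m
R = A/P = 6.233/7.100 = 0.8779 m
Q = (1/n)·A·R^(2/3)·S^(1/2) = (1/0.039) × 6.233 × 0.8779^(2/3) × 0.0084^(1/2) = 13.43 m³/s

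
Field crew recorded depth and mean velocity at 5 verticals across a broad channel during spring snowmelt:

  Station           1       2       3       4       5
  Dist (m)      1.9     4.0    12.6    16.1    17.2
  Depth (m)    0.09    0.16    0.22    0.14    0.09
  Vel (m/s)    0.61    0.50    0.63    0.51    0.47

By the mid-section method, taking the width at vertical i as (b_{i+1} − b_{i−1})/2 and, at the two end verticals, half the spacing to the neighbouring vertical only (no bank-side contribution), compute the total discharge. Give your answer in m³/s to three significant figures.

w_1 = (4.0 − 1.9)/2 = 1.05 m; q_1 = 0.61 × 0.09 × 1.05 = 0.05765 m³/s
w_2 = (12.6 − 1.9)/2 = 5.35 m; q_2 = 0.50 × 0.16 × 5.35 = 0.4280 m³/s
w_3 = (16.1 − 4.0)/2 = 6.05 m; q_3 = 0.63 × 0.22 × 6.05 = 0.8385 m³/s
w_4 = (17.2 − 12.6)/2 = 2.3 m; q_4 = 0.51 × 0.14 × 2.3 = 0.1642 m³/s
w_5 = (17.2 − 16.1)/2 = 0.55 m; q_5 = 0.47 × 0.09 × 0.55 = 0.02327 m³/s
Q = Σ qᵢ = 1.512 m³/s

1.51 m³/s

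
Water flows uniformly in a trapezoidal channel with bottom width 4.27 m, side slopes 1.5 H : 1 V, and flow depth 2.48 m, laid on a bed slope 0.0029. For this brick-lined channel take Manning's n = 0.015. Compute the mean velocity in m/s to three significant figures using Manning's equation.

A = (b + z·y)·y = (4.27 + 1.5×2.48)×2.48 = 19.82 m²
P = b + 2y√(1+z²) = 4.27 + 2×2.48×√(1+1.5²) = 13.21 m
R = A/P = 19.82/13.21 = 1.500 m
Q = (1/n)·A·R^(2/3)·S^(1/2) = (1/0.015) × 19.82 × 1.500^(2/3) × 0.0029^(1/2) = 93.21 m³/s
V = Q/A = 93.21/19.82 = 4.704 m/s

4.70 m/s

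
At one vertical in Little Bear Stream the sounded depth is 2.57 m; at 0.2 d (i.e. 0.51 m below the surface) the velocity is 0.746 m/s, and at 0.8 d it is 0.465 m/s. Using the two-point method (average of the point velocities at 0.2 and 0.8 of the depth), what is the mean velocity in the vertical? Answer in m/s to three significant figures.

0.606 m/s

v̄ = (0.746 + 0.465) / 2 = 0.6055 m/s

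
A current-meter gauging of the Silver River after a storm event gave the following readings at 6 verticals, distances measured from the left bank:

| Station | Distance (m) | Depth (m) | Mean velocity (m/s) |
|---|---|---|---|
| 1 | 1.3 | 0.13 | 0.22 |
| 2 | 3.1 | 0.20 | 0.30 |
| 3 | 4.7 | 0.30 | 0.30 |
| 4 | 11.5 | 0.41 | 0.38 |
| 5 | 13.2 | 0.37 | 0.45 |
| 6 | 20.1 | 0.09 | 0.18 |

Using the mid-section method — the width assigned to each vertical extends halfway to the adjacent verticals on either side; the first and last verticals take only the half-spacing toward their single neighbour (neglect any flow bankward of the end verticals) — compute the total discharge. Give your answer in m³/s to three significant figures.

1.94 m³/s

w_1 = (3.1 − 1.3)/2 = 0.9 m; q_1 = 0.22 × 0.13 × 0.9 = 0.02574 m³/s
w_2 = (4.7 − 1.3)/2 = 1.7 m; q_2 = 0.30 × 0.20 × 1.7 = 0.1020 m³/s
w_3 = (11.5 − 3.1)/2 = 4.2 m; q_3 = 0.30 × 0.30 × 4.2 = 0.3780 m³/s
w_4 = (13.2 − 4.7)/2 = 4.25 m; q_4 = 0.38 × 0.41 × 4.25 = 0.6622 m³/s
w_5 = (20.1 − 11.5)/2 = 4.3 m; q_5 = 0.45 × 0.37 × 4.3 = 0.7160 m³/s
w_6 = (20.1 − 13.2)/2 = 3.45 m; q_6 = 0.18 × 0.09 × 3.45 = 0.05589 m³/s
Q = Σ qᵢ = 1.940 m³/s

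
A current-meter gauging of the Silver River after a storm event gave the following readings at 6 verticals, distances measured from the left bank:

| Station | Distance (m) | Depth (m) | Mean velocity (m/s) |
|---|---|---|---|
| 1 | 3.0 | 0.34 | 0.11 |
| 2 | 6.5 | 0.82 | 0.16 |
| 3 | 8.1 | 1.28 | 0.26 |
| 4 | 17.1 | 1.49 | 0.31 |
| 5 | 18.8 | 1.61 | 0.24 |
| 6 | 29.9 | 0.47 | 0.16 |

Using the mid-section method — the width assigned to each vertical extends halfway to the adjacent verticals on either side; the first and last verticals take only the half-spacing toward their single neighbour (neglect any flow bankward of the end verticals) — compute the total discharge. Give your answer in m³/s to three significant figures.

7.53 m³/s

w_1 = (6.5 − 3.0)/2 = 1.75 m; q_1 = 0.11 × 0.34 × 1.75 = 0.06545 m³/s
w_2 = (8.1 − 3.0)/2 = 2.55 m; q_2 = 0.16 × 0.82 × 2.55 = 0.3346 m³/s
w_3 = (17.1 − 6.5)/2 = 5.3 m; q_3 = 0.26 × 1.28 × 5.3 = 1.764 m³/s
w_4 = (18.8 − 8.1)/2 = 5.35 m; q_4 = 0.31 × 1.49 × 5.35 = 2.471 m³/s
w_5 = (29.9 − 17.1)/2 = 6.4 m; q_5 = 0.24 × 1.61 × 6.4 = 2.473 m³/s
w_6 = (29.9 − 18.8)/2 = 5.55 m; q_6 = 0.16 × 0.47 × 5.55 = 0.4174 m³/s
Q = Σ qᵢ = 7.525 m³/s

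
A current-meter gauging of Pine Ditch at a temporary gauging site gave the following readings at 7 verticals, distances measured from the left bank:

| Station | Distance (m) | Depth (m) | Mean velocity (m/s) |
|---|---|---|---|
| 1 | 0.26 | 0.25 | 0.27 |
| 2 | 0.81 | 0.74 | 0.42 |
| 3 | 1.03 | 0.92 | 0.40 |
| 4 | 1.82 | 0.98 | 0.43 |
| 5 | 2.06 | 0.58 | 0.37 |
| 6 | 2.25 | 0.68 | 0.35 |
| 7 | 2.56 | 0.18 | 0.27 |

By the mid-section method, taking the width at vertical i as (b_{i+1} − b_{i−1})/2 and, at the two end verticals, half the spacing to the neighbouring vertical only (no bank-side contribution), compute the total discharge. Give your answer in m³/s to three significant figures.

0.654 m³/s

w_1 = (0.81 − 0.26)/2 = 0.275 m; q_1 = 0.27 × 0.25 × 0.275 = 0.01856 m³/s
w_2 = (1.03 − 0.26)/2 = 0.385 m; q_2 = 0.42 × 0.74 × 0.385 = 0.1197 m³/s
w_3 = (1.82 − 0.81)/2 = 0.505 m; q_3 = 0.40 × 0.92 × 0.505 = 0.1858 m³/s
w_4 = (2.06 − 1.03)/2 = 0.515 m; q_4 = 0.43 × 0.98 × 0.515 = 0.2170 m³/s
w_5 = (2.25 − 1.82)/2 = 0.215 m; q_5 = 0.37 × 0.58 × 0.215 = 0.04614 m³/s
w_6 = (2.56 − 2.06)/2 = 0.25 m; q_6 = 0.35 × 0.68 × 0.25 = 0.05950 m³/s
w_7 = (2.56 − 2.25)/2 = 0.155 m; q_7 = 0.27 × 0.18 × 0.155 = 0.007533 m³/s
Q = Σ qᵢ = 0.6543 m³/s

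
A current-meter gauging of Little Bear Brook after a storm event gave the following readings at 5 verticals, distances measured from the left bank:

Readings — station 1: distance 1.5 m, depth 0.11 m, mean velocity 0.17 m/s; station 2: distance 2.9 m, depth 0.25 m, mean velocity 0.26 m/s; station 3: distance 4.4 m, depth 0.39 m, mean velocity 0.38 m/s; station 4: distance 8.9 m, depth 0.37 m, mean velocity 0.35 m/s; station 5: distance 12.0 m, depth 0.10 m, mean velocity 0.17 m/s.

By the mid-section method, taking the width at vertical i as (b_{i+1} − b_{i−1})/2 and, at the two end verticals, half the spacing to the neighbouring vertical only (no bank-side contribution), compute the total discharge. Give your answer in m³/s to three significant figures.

w_1 = (2.9 − 1.5)/2 = 0.7 m; q_1 = 0.17 × 0.11 × 0.7 = 0.01309 m³/s
w_2 = (4.4 − 1.5)/2 = 1.45 m; q_2 = 0.26 × 0.25 × 1.45 = 0.09425 m³/s
w_3 = (8.9 − 2.9)/2 = 3 m; q_3 = 0.38 × 0.39 × 3 = 0.4446 m³/s
w_4 = (12.0 − 4.4)/2 = 3.8 m; q_4 = 0.35 × 0.37 × 3.8 = 0.4921 m³/s
w_5 = (12.0 − 8.9)/2 = 1.55 m; q_5 = 0.17 × 0.10 × 1.55 = 0.02635 m³/s
Q = Σ qᵢ = 1.070 m³/s

1.07 m³/s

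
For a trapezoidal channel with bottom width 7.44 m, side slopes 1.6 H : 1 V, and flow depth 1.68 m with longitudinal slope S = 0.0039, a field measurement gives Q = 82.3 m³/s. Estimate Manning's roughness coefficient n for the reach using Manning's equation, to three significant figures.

A = (b + z·y)·y = (7.44 + 1.6×1.68)×1.68 = 17.02 m²
P = b + 2y√(1+z²) = 7.44 + 2×1.68×√(1+1.6²) = 13.78 m
R = A/P = 17.02/13.78 = 1.235 m
n = (1/Q)·A·R^(2/3)·S^(1/2) = (1/82.3) × 17.02 × 1.151 × 0.06245 = 0.01486

0.0149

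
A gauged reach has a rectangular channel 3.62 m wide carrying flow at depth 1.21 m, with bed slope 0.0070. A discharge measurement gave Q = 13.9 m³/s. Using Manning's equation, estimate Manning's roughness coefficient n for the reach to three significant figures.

0.0213

A = b·y = 3.62 × 1.21 = 4.380 m²
P = b + 2y = 3.62 + 2×1.21 = 6.040 m
R = A/P = 4.380/6.040 = 0.7252 m
n = (1/Q)·A·R^(2/3)·S^(1/2) = (1/13.9) × 4.380 × 0.8072 × 0.08367 = 0.02128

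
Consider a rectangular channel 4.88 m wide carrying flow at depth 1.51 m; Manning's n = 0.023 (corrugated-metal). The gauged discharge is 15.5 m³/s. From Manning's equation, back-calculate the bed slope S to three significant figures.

0.00257

A = b·y = 4.88 × 1.51 = 7.369 m²
P = b + 2y = 4.88 + 2×1.51 = 7.900 m
R = A/P = 7.369/7.900 = 0.9328 m
S = (Q·n / (1·A·R^(2/3)))² = (15.5×0.023 / (1×7.369×0.9547))² = 0.002568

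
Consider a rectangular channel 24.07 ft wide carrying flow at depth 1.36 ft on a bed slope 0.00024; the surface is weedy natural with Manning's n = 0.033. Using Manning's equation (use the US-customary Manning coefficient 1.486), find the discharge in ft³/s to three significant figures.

26.1 ft³/s

A = b·y = 24.07 × 1.36 = 32.74 ft²
P = b + 2y = 24.07 + 2×1.36 = 26.79 ft
R = A/P = 32.74/26.79 = 1.222 ft
Q = (1.486/n)·A·R^(2/3)·S^(1/2) = (1.486/0.033) × 32.74 × 1.222^(2/3) × 0.00024^(1/2) = 26.10 ft³/s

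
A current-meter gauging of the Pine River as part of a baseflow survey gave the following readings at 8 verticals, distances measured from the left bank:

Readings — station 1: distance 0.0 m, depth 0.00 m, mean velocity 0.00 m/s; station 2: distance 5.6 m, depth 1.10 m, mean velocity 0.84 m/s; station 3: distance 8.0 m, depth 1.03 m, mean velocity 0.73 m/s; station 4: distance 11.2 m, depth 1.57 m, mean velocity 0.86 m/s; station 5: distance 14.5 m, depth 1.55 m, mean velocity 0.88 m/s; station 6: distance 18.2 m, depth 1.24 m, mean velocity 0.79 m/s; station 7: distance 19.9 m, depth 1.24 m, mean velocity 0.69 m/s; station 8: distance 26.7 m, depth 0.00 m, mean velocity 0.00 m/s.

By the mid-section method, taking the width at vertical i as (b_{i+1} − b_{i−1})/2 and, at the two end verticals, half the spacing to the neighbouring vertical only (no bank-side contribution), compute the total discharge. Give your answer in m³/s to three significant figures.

21.2 m³/s

w_2 = (8.0 − 0.0)/2 = 4 m; q_2 = 0.84 × 1.10 × 4 = 3.696 m³/s
w_3 = (11.2 − 5.6)/2 = 2.8 m; q_3 = 0.73 × 1.03 × 2.8 = 2.105 m³/s
w_4 = (14.5 − 8.0)/2 = 3.25 m; q_4 = 0.86 × 1.57 × 3.25 = 4.388 m³/s
w_5 = (18.2 − 11.2)/2 = 3.5 m; q_5 = 0.88 × 1.55 × 3.5 = 4.774 m³/s
w_6 = (19.9 − 14.5)/2 = 2.7 m; q_6 = 0.79 × 1.24 × 2.7 = 2.645 m³/s
w_7 = (26.7 − 18.2)/2 = 4.25 m; q_7 = 0.69 × 1.24 × 4.25 = 3.636 m³/s
Stations 1, 8 contribute zero (depth or velocity is 0).
Q = Σ qᵢ = 21.24 m³/s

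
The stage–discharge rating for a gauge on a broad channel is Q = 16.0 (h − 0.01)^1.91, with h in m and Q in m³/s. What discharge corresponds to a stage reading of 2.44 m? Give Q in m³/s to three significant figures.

Q = 16.0 × (2.44 − 0.01)^1.91 = 16.0 × 2.43^1.91 = 87.22 m³/s

87.2 m³/s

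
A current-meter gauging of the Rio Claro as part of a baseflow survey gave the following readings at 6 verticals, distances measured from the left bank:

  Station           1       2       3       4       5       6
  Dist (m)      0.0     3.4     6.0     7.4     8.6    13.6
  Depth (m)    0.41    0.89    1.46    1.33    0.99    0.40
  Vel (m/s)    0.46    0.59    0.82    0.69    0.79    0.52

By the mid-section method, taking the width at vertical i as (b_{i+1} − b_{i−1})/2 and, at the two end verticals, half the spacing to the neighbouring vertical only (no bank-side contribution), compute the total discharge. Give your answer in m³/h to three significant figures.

30300 m³/h

w_1 = (3.4 − 0.0)/2 = 1.7 m; q_1 = 0.46 × 0.41 × 1.7 = 0.3206 m³/s
w_2 = (6.0 − 0.0)/2 = 3 m; q_2 = 0.59 × 0.89 × 3 = 1.575 m³/s
w_3 = (7.4 − 3.4)/2 = 2 m; q_3 = 0.82 × 1.46 × 2 = 2.394 m³/s
w_4 = (8.6 − 6.0)/2 = 1.3 m; q_4 = 0.69 × 1.33 × 1.3 = 1.193 m³/s
w_5 = (13.6 − 7.4)/2 = 3.1 m; q_5 = 0.79 × 0.99 × 3.1 = 2.425 m³/s
w_6 = (13.6 − 8.6)/2 = 2.5 m; q_6 = 0.52 × 0.40 × 2.5 = 0.5200 m³/s
Q = Σ qᵢ = 8.428 m³/s
= 8.428 × 3600 = 30340 m³/h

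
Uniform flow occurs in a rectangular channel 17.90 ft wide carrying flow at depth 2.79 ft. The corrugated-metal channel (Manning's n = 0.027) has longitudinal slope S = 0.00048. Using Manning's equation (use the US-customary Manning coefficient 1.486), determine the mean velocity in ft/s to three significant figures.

A = b·y = 17.90 × 2.79 = 49.94 ft²
P = b + 2y = 17.90 + 2×2.79 = 23.48 ft
R = A/P = 49.94/23.48 = 2.127 ft
Q = (1.486/n)·A·R^(2/3)·S^(1/2) = (1.486/0.027) × 49.94 × 2.127^(2/3) × 0.00048^(1/2) = 99.60 ft³/s
V = Q/A = 99.60/49.94 = 1.994 ft/s

1.99 ft/s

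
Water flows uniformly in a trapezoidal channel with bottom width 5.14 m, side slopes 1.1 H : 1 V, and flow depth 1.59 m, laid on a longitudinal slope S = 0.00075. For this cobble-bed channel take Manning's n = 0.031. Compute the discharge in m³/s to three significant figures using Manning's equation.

A = (b + z·y)·y = (5.14 + 1.1×1.59)×1.59 = 10.95 m²
P = b + 2y√(1+z²) = 5.14 + 2×1.59×√(1+1.1²) = 9.867 m
R = A/P = 10.95/9.867 = 1.110 m
Q = (1/n)·A·R^(2/3)·S^(1/2) = (1/0.031) × 10.95 × 1.110^(2/3) × 0.00075^(1/2) = 10.37 m³/s

10.4 m³/s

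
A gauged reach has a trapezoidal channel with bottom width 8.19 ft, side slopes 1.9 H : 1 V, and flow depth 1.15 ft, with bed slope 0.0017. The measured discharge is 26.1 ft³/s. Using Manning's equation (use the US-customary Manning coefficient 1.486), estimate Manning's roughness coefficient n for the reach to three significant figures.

0.0263

A = (b + z·y)·y = (8.19 + 1.9×1.15)×1.15 = 11.93 ft²
P = b + 2y√(1+z²) = 8.19 + 2×1.15×√(1+1.9²) = 13.13 ft
R = A/P = 11.93/13.13 = 0.9088 ft
n = (1.486/Q)·A·R^(2/3)·S^(1/2) = (1.486/26.1) × 11.93 × 0.9382 × 0.04123 = 0.02628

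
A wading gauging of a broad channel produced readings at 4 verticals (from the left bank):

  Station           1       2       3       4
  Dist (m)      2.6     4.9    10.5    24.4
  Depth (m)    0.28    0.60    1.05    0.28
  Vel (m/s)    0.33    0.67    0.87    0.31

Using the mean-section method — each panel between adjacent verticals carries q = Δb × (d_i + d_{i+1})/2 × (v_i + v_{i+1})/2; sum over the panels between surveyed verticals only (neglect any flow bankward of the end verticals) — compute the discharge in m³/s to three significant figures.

Panel 1-2: Δb = 2.3 m, d̄ = (0.28+0.60)/2 = 0.44, v̄ = (0.33+0.67)/2 = 0.5 → q = 2.3×0.44×0.5 = 0.5060 m³/s
Panel 2-3: Δb = 5.6 m, d̄ = (0.60+1.05)/2 = 0.825, v̄ = (0.67+0.87)/2 = 0.77 → q = 5.6×0.825×0.77 = 3.557 m³/s
Panel 3-4: Δb = 13.9 m, d̄ = (1.05+0.28)/2 = 0.665, v̄ = (0.87+0.31)/2 = 0.59 → q = 13.9×0.665×0.59 = 5.454 m³/s
Q = Σ q = 9.517 m³/s

9.52 m³/s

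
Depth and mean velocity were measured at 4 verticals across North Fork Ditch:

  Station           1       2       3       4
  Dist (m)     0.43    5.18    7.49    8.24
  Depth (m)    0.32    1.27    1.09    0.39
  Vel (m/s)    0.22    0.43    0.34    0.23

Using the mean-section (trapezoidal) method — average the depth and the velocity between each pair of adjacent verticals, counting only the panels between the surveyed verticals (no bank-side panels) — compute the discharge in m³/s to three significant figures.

2.43 m³/s

Panel 1-2: Δb = 4.75 m, d̄ = (0.32+1.27)/2 = 0.795, v̄ = (0.22+0.43)/2 = 0.325 → q = 4.75×0.795×0.325 = 1.227 m³/s
Panel 2-3: Δb = 2.31 m, d̄ = (1.27+1.09)/2 = 1.18, v̄ = (0.43+0.34)/2 = 0.385 → q = 2.31×1.18×0.385 = 1.049 m³/s
Panel 3-4: Δb = 0.75 m, d̄ = (1.09+0.39)/2 = 0.74, v̄ = (0.34+0.23)/2 = 0.285 → q = 0.75×0.74×0.285 = 0.1582 m³/s
Q = Σ q = 2.435 m³/s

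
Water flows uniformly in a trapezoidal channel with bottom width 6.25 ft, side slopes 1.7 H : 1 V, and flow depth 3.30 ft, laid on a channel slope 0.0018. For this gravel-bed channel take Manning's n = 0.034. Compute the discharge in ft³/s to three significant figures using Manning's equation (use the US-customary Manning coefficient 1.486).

A = (b + z·y)·y = (6.25 + 1.7×3.30)×3.30 = 39.14 ft²
P = b + 2y√(1+z²) = 6.25 + 2×3.30×√(1+1.7²) = 19.27 ft
R = A/P = 39.14/19.27 = 2.031 ft
Q = (1.486/n)·A·R^(2/3)·S^(1/2) = (1.486/0.034) × 39.14 × 2.031^(2/3) × 0.0018^(1/2) = 116.4 ft³/s

116 ft³/s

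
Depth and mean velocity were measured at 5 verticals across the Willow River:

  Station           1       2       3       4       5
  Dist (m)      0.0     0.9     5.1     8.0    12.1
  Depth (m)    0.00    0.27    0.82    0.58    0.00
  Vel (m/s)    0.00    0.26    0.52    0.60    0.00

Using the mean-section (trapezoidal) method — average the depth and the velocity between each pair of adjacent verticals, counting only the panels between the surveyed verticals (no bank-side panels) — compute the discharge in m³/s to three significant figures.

2.40 m³/s

Panel 1-2: Δb = 0.9 m, d̄ = (0.00+0.27)/2 = 0.135, v̄ = (0.00+0.26)/2 = 0.13 → q = 0.9×0.135×0.13 = 0.01580 m³/s
Panel 2-3: Δb = 4.2 m, d̄ = (0.27+0.82)/2 = 0.545, v̄ = (0.26+0.52)/2 = 0.39 → q = 4.2×0.545×0.39 = 0.8927 m³/s
Panel 3-4: Δb = 2.9 m, d̄ = (0.82+0.58)/2 = 0.7, v̄ = (0.52+0.60)/2 = 0.56 → q = 2.9×0.7×0.56 = 1.137 m³/s
Panel 4-5: Δb = 4.1 m, d̄ = (0.58+0.00)/2 = 0.29, v̄ = (0.60+0.00)/2 = 0.3 → q = 4.1×0.29×0.3 = 0.3567 m³/s
Q = Σ q = 2.402 m³/s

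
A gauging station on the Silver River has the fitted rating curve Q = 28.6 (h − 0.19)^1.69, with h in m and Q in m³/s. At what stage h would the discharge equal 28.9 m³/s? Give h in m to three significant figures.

1.20 m

h − h₀ = (Q/C)^(1/b) = (28.9/28.6)^(1/1.69) = 1.006 m
h = 0.19 + 1.006 = 1.196 m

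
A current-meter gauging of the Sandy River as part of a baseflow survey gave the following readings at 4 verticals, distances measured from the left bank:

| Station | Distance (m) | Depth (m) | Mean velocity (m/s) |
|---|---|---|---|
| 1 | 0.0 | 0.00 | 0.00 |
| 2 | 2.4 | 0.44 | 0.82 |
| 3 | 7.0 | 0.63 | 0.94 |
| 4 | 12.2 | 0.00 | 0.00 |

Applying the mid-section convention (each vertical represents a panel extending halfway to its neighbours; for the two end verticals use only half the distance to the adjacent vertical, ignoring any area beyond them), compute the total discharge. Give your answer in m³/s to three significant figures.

w_2 = (7.0 − 0.0)/2 = 3.5 m; q_2 = 0.82 × 0.44 × 3.5 = 1.263 m³/s
w_3 = (12.2 − 2.4)/2 = 4.9 m; q_3 = 0.94 × 0.63 × 4.9 = 2.902 m³/s
Stations 1, 4 contribute zero (depth or velocity is 0).
Q = Σ qᵢ = 4.165 m³/s

4.16 m³/s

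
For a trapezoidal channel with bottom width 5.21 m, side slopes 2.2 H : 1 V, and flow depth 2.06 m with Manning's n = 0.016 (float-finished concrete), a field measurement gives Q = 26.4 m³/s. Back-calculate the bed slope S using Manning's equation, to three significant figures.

A = (b + z·y)·y = (5.21 + 2.2×2.06)×2.06 = 20.07 m²
P = b + 2y√(1+z²) = 5.21 + 2×2.06×√(1+2.2²) = 15.17 m
R = A/P = 20.07/15.17 = 1.323 m
S = (Q·n / (1·A·R^(2/3)))² = (26.4×0.016 / (1×20.07×1.205))² = 0.0003050

0.000305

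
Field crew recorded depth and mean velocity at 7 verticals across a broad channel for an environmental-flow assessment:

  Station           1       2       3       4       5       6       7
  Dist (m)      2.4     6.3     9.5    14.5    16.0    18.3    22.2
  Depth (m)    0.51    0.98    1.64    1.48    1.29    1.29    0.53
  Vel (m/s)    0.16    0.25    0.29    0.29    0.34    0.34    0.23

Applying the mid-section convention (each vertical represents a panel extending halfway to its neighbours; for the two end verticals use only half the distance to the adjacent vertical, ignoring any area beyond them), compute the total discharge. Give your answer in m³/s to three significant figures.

w_1 = (6.3 − 2.4)/2 = 1.95 m; q_1 = 0.16 × 0.51 × 1.95 = 0.1591 m³/s
w_2 = (9.5 − 2.4)/2 = 3.55 m; q_2 = 0.25 × 0.98 × 3.55 = 0.8698 m³/s
w_3 = (14.5 − 6.3)/2 = 4.1 m; q_3 = 0.29 × 1.64 × 4.1 = 1.950 m³/s
w_4 = (16.0 − 9.5)/2 = 3.25 m; q_4 = 0.29 × 1.48 × 3.25 = 1.395 m³/s
w_5 = (18.3 − 14.5)/2 = 1.9 m; q_5 = 0.34 × 1.29 × 1.9 = 0.8333 m³/s
w_6 = (22.2 − 16.0)/2 = 3.1 m; q_6 = 0.34 × 1.29 × 3.1 = 1.360 m³/s
w_7 = (22.2 − 18.3)/2 = 1.95 m; q_7 = 0.23 × 0.53 × 1.95 = 0.2377 m³/s
Q = Σ qᵢ = 6.804 m³/s

6.80 m³/s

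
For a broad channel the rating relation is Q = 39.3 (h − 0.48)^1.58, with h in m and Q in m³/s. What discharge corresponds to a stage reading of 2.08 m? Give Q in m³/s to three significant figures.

Q = 39.3 × (2.08 − 0.48)^1.58 = 39.3 × 1.6^1.58 = 82.59 m³/s

82.6 m³/s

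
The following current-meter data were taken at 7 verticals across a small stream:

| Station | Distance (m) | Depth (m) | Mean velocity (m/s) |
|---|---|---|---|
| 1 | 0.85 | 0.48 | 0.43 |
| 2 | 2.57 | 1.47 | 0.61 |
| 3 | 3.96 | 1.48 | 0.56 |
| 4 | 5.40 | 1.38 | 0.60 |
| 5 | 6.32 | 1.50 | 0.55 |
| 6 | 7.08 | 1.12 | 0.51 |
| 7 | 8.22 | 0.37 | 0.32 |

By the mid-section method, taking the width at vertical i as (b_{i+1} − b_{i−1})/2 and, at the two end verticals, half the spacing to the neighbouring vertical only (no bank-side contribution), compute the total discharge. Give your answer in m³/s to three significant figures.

5.02 m³/s

w_1 = (2.57 − 0.85)/2 = 0.86 m; q_1 = 0.43 × 0.48 × 0.86 = 0.1775 m³/s
w_2 = (3.96 − 0.85)/2 = 1.555 m; q_2 = 0.61 × 1.47 × 1.555 = 1.394 m³/s
w_3 = (5.40 − 2.57)/2 = 1.415 m; q_3 = 0.56 × 1.48 × 1.415 = 1.173 m³/s
w_4 = (6.32 − 3.96)/2 = 1.18 m; q_4 = 0.60 × 1.38 × 1.18 = 0.9770 m³/s
w_5 = (7.08 − 5.40)/2 = 0.84 m; q_5 = 0.55 × 1.50 × 0.84 = 0.6930 m³/s
w_6 = (8.22 − 6.32)/2 = 0.95 m; q_6 = 0.51 × 1.12 × 0.95 = 0.5426 m³/s
w_7 = (8.22 − 7.08)/2 = 0.57 m; q_7 = 0.32 × 0.37 × 0.57 = 0.06749 m³/s
Q = Σ qᵢ = 5.025 m³/s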